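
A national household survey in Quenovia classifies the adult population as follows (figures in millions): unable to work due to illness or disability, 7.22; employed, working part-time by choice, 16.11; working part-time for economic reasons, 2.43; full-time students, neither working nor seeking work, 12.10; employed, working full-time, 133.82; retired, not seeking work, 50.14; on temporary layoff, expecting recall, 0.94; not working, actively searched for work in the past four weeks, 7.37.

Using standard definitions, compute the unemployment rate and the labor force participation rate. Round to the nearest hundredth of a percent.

Unemployment rate ≈ 5.17%; labor force participation rate ≈ 69.82%.

Employed = 16.11 + 2.43 + 133.82 = 152.36 million (anyone who worked, including part-time for economic reasons, counts as employed).
Unemployed = 0.94 + 7.37 = 8.31 million (jobless and actively searching, or on temporary layoff).
Labor force = 152.36 + 8.31 = 160.67 million.
Not in labor force = 7.22 + 12.10 + 50.14 = 69.46 million (those not working and not actively searching are outside the labor force).
Civilian working-age population = 160.67 + 69.46 = 230.13 million.
Unemployment rate = 8.31 / 160.67 = 5.17%.
Labor force participation rate = 160.67 / 230.13 = 69.82%.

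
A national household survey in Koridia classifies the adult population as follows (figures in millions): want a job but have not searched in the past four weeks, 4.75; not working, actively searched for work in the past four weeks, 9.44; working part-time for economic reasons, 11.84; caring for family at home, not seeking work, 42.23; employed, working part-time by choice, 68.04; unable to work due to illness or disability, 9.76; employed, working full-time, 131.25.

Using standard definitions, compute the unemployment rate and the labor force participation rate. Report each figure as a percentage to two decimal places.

Unemployment rate ≈ 4.28%; labor force participation rate ≈ 79.54%.

Employed = 11.84 + 68.04 + 131.25 = 211.13 million (anyone who worked, including part-time for economic reasons, counts as employed).
Unemployed = 9.44 million.
Labor force = 211.13 + 9.44 = 220.57 million.
Not in labor force = 4.75 + 42.23 + 9.76 = 56.74 million (those not working and not actively searching are outside the labor force — including those who want a job but have given up searching).
Civilian working-age population = 220.57 + 56.74 = 277.31 million.
Unemployment rate = 9.44 / 220.57 = 4.28%.
Labor force participation rate = 220.57 / 277.31 = 79.54%.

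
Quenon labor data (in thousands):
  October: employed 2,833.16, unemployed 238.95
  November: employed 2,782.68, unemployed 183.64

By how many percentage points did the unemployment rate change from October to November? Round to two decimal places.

The unemployment rate changed by −1.59 percentage points.

October: labor force = 2,833.16 + 238.95 = 3,072.11; u = 238.95/3,072.11 = 7.78%.
November: labor force = 2,782.68 + 183.64 = 2,966.32; u = 183.64/2,966.32 = 6.19%.
Change = 6.19% − 7.78% = −1.59 pp.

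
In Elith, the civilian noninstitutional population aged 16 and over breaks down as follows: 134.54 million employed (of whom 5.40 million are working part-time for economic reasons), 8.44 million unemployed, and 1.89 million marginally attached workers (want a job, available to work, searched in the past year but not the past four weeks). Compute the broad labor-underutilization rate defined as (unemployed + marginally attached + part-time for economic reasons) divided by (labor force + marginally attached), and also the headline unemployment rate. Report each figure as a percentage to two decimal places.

Broad underutilization rate ≈ 10.86%; headline unemployment rate ≈ 5.90%.

Labor force = 134.54 + 8.44 = 142.98 million.
Numerator = 8.44 + 1.89 + 5.40 = 15.73 million.
Denominator = 142.98 + 1.89 = 144.87 million.
Broad rate = 15.73 / 144.87 = 10.86%.
Headline unemployment rate = 8.44 / 142.98 = 5.90%.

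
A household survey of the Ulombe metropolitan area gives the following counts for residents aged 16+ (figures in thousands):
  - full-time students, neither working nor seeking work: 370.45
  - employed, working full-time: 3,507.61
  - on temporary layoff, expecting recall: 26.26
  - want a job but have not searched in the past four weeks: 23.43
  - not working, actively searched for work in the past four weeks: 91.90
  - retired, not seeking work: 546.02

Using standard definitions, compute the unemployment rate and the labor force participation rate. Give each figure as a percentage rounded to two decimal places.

Employed = 3,507.61 thousand.
Unemployed = 26.26 + 91.90 = 118.16 thousand (jobless and actively searching, or on temporary layoff).
Labor force = 3,507.61 + 118.16 = 3,625.77 thousand.
Not in labor force = 370.45 + 23.43 + 546.02 = 939.90 thousand (those not working and not actively searching are outside the labor force — including those who want a job but have given up searching).
Civilian working-age population = 3,625.77 + 939.90 = 4,565.67 thousand.
Unemployment rate = 118.16 / 3,625.77 = 3.26%.
Labor force participation rate = 3,625.77 / 4,565.67 = 79.41%.

Unemployment rate ≈ 3.26%; labor force participation rate ≈ 79.41%.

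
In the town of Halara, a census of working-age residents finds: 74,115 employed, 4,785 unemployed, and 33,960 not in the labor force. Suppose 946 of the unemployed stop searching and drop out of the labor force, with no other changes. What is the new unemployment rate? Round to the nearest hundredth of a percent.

Initially, labor force = 74,115 + 4,785 = 78,900, so u = 4,785/78,900 = 6.06%.
After the change, unemployed and labor force both fall by 946 → E = 74,115, U = 3,839, labor force = 77,954.
New unemployment rate = 3,839 / 77,954 = 4.92%.

New unemployment rate ≈ 4.92%.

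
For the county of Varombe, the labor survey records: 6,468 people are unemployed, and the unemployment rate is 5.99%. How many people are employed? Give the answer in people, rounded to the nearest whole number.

About 101,512 are employed.

Labor force = U / u = 6,468 / 0.0599 ≈ 107,980.
Employed = labor force − unemployed = 107,980 − 6,468 = 101,512.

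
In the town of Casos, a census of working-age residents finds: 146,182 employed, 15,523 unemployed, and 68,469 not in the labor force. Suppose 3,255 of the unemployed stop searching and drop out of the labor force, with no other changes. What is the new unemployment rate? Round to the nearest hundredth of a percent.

New unemployment rate ≈ 7.74%.

Initially, labor force = 146,182 + 15,523 = 161,705, so u = 15,523/161,705 = 9.60%.
After the change, unemployed and labor force both fall by 3,255 → E = 146,182, U = 12,268, labor force = 158,450.
New unemployment rate = 12,268 / 158,450 = 7.74%.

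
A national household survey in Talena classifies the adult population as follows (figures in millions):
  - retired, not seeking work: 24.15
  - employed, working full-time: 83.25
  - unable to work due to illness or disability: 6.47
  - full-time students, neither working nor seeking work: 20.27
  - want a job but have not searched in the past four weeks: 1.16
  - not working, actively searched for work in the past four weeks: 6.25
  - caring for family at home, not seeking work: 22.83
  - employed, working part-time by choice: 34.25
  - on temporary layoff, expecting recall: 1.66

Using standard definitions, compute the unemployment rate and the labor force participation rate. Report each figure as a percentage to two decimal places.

Employed = 83.25 + 34.25 = 117.50 million.
Unemployed = 6.25 + 1.66 = 7.91 million (jobless and actively searching, or on temporary layoff).
Labor force = 117.50 + 7.91 = 125.41 million.
Not in labor force = 24.15 + 6.47 + 20.27 + 1.16 + 22.83 = 74.88 million (those not working and not actively searching are outside the labor force — including those who want a job but have given up searching).
Civilian working-age population = 125.41 + 74.88 = 200.29 million.
Unemployment rate = 7.91 / 125.41 = 6.31%.
Labor force participation rate = 125.41 / 200.29 = 62.61%.

Unemployment rate ≈ 6.31%; labor force participation rate ≈ 62.61%.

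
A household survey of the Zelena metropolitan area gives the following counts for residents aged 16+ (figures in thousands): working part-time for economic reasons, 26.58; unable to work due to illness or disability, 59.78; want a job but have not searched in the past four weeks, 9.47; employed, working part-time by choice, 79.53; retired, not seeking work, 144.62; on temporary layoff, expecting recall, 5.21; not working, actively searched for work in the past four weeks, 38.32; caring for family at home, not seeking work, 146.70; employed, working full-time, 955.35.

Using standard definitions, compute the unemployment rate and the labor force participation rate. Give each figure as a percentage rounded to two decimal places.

Unemployment rate ≈ 3.94%; labor force participation rate ≈ 75.40%.

Employed = 26.58 + 79.53 + 955.35 = 1,061.46 thousand (anyone who worked, including part-time for economic reasons, counts as employed).
Unemployed = 5.21 + 38.32 = 43.53 thousand (jobless and actively searching, or on temporary layoff).
Labor force = 1,061.46 + 43.53 = 1,104.99 thousand.
Not in labor force = 59.78 + 9.47 + 144.62 + 146.70 = 360.57 thousand (those not working and not actively searching are outside the labor force — including those who want a job but have given up searching).
Civilian working-age population = 1,104.99 + 360.57 = 1,465.56 thousand.
Unemployment rate = 43.53 / 1,104.99 = 3.94%.
Labor force participation rate = 1,104.99 / 1,465.56 = 75.40%.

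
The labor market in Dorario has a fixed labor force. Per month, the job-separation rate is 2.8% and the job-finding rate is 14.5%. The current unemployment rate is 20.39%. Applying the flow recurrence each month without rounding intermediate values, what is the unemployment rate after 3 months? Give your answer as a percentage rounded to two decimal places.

With a fixed labor force, u_{t+1} = u_t + s·(1−u_t) − f·u_t = u_t·(1−s−f) + s.
Here 1−s−f = 0.827 and s = 0.028.
u_1 = 0.203900 × 0.827 + 0.028 = 0.196625.
u_2 = 0.196625 × 0.827 + 0.028 = 0.190609.
u_3 = 0.190609 × 0.827 + 0.028 = 0.185634.

Unemployment rate after three months ≈ 18.56%.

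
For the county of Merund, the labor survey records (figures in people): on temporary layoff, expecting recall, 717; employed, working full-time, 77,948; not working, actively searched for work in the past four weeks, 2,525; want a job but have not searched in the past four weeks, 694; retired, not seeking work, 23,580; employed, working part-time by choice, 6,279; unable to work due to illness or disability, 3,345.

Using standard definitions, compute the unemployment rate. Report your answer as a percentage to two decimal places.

Unemployment rate ≈ 3.71%.

Employed = 77,948 + 6,279 = 84,227.
Unemployed = 717 + 2,525 = 3,242 (jobless and actively searching, or on temporary layoff).
Labor force = 84,227 + 3,242 = 87,469.
Unemployment rate = 3,242 / 87,469 = 3.71%.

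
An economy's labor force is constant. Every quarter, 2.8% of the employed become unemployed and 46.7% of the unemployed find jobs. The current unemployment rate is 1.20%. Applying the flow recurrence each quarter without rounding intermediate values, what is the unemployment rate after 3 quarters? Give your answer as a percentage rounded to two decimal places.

With a fixed labor force, u_{t+1} = u_t + s·(1−u_t) − f·u_t = u_t·(1−s−f) + s.
Here 1−s−f = 0.505 and s = 0.028.
u_1 = 0.012000 × 0.505 + 0.028 = 0.034060.
u_2 = 0.034060 × 0.505 + 0.028 = 0.045200.
u_3 = 0.045200 × 0.505 + 0.028 = 0.050826.

Unemployment rate after three quarters ≈ 5.08%.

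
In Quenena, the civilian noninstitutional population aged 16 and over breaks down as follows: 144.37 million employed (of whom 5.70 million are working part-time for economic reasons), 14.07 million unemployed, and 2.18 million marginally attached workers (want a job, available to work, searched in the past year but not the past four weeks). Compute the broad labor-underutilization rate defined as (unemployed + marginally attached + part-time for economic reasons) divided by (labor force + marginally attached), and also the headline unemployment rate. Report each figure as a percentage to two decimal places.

Labor force = 144.37 + 14.07 = 158.44 million.
Numerator = 14.07 + 2.18 + 5.70 = 21.95 million.
Denominator = 158.44 + 2.18 = 160.62 million.
Broad rate = 21.95 / 160.62 = 13.67%.
Headline unemployment rate = 14.07 / 158.44 = 8.88%.

Broad underutilization rate ≈ 13.67%; headline unemployment rate ≈ 8.88%.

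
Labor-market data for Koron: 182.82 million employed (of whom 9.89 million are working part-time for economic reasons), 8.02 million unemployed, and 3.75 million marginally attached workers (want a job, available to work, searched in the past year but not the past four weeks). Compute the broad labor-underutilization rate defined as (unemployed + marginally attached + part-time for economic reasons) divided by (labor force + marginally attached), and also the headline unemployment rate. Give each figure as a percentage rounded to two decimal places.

Labor force = 182.82 + 8.02 = 190.84 million.
Numerator = 8.02 + 3.75 + 9.89 = 21.66 million.
Denominator = 190.84 + 3.75 = 194.59 million.
Broad rate = 21.66 / 194.59 = 11.13%.
Headline unemployment rate = 8.02 / 190.84 = 4.20%.

Broad underutilization rate ≈ 11.13%; headline unemployment rate ≈ 4.20%.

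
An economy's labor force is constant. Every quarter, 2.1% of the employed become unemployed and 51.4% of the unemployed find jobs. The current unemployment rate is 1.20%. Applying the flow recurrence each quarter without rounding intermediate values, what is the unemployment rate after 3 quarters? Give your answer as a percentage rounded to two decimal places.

With a fixed labor force, u_{t+1} = u_t + s·(1−u_t) − f·u_t = u_t·(1−s−f) + s.
Here 1−s−f = 0.465 and s = 0.021.
u_1 = 0.012000 × 0.465 + 0.021 = 0.026580.
u_2 = 0.026580 × 0.465 + 0.021 = 0.033360.
u_3 = 0.033360 × 0.465 + 0.021 = 0.036512.

Unemployment rate after three quarters ≈ 3.65%.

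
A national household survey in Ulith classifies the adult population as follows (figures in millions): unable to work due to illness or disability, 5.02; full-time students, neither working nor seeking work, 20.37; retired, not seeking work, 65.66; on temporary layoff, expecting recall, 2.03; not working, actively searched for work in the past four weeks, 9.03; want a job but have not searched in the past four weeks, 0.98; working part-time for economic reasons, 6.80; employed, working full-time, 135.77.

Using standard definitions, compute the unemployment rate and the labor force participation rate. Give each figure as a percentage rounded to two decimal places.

Unemployment rate ≈ 7.20%; labor force participation rate ≈ 62.54%.

Employed = 6.80 + 135.77 = 142.57 million (anyone who worked, including part-time for economic reasons, counts as employed).
Unemployed = 2.03 + 9.03 = 11.06 million (jobless and actively searching, or on temporary layoff).
Labor force = 142.57 + 11.06 = 153.63 million.
Not in labor force = 5.02 + 20.37 + 65.66 + 0.98 = 92.03 million (those not working and not actively searching are outside the labor force — including those who want a job but have given up searching).
Civilian working-age population = 153.63 + 92.03 = 245.66 million.
Unemployment rate = 11.06 / 153.63 = 7.20%.
Labor force participation rate = 153.63 / 245.66 = 62.54%.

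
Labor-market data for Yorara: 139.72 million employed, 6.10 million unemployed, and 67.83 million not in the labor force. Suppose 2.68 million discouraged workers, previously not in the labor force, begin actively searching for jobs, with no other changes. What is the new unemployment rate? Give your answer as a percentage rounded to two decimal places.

New unemployment rate ≈ 5.91%.

Initially, labor force = 139.72 + 6.10 = 145.82 million, so u = 6.10/145.82 = 4.18%.
After the change, unemployed and labor force both rise by 2.68 → E = 139.72, U = 8.78, labor force = 148.50 million.
New unemployment rate = 8.78 / 148.50 = 5.91%.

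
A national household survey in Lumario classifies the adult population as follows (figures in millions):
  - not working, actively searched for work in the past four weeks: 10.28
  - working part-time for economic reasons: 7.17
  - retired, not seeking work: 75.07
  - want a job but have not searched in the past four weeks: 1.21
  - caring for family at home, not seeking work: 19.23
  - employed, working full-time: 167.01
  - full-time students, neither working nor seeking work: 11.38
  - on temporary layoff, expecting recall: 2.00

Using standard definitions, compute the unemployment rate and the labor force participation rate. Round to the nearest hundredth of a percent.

Employed = 7.17 + 167.01 = 174.18 million (anyone who worked, including part-time for economic reasons, counts as employed).
Unemployed = 10.28 + 2.00 = 12.28 million (jobless and actively searching, or on temporary layoff).
Labor force = 174.18 + 12.28 = 186.46 million.
Not in labor force = 75.07 + 1.21 + 19.23 + 11.38 = 106.89 million (those not working and not actively searching are outside the labor force — including those who want a job but have given up searching).
Civilian working-age population = 186.46 + 106.89 = 293.35 million.
Unemployment rate = 12.28 / 186.46 = 6.59%.
Labor force participation rate = 186.46 / 293.35 = 63.56%.

Unemployment rate ≈ 6.59%; labor force participation rate ≈ 63.56%.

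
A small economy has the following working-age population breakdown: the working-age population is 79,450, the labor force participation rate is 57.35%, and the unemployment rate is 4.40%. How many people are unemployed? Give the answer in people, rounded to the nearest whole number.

About 2,005 are unemployed.

Labor force = 0.5735 × 79,450 = 45,565.
Unemployed = 0.0440 × 45,565 ≈ 2,005.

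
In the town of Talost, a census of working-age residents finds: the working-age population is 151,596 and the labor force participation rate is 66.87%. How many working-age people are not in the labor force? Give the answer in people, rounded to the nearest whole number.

About 50,224 are not in the labor force.

Share not in the labor force = 1 − 0.6687 = 0.3313.
Not in labor force = 0.3313 × 151,596 ≈ 50,224.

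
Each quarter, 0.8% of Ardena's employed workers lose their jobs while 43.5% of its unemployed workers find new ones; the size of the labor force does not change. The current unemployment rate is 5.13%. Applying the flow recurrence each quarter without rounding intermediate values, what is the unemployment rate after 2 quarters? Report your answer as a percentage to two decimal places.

Unemployment rate after two quarters ≈ 2.84%.

With a fixed labor force, u_{t+1} = u_t + s·(1−u_t) − f·u_t = u_t·(1−s−f) + s.
Here 1−s−f = 0.557 and s = 0.008.
u_1 = 0.051300 × 0.557 + 0.008 = 0.036574.
u_2 = 0.036574 × 0.557 + 0.008 = 0.028372.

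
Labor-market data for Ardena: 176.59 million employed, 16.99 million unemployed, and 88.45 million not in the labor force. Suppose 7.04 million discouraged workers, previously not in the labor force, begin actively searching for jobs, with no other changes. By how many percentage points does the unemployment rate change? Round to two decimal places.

The unemployment rate changes by +3.20 percentage points.

Initially, labor force = 176.59 + 16.99 = 193.58 million, so u = 16.99/193.58 = 8.78%.
After the change, unemployed and labor force both rise by 7.04 → E = 176.59, U = 24.03, labor force = 200.62 million.
New unemployment rate = 24.03 / 200.62 = 11.98%.
Change = 11.98% − 8.78% = +3.20 percentage points.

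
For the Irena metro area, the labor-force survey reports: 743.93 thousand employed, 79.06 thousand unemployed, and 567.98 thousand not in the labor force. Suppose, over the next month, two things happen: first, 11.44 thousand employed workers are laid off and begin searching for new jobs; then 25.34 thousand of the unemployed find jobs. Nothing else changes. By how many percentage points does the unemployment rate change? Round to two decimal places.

The unemployment rate changes by −1.69 percentage points.

Initially, labor force = 743.93 + 79.06 = 822.99 thousand, so u = 79.06/822.99 = 9.61%.
After the first change, employed falls and unemployed rises by 11.44; labor force unchanged → E = 732.49, U = 90.50, labor force = 822.99 thousand.
After the second change, unemployed falls and employed rises by 25.34; labor force unchanged → E = 757.83, U = 65.16, labor force = 822.99 thousand.
New unemployment rate = 65.16 / 822.99 = 7.92%.
Change = 7.92% − 9.61% = −1.69 percentage points.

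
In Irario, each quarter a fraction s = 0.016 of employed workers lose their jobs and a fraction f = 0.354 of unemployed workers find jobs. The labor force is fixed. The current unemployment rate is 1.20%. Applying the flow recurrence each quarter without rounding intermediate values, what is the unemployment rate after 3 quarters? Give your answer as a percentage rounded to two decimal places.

Unemployment rate after three quarters ≈ 3.54%.

With a fixed labor force, u_{t+1} = u_t + s·(1−u_t) − f·u_t = u_t·(1−s−f) + s.
Here 1−s−f = 0.630 and s = 0.016.
u_1 = 0.012000 × 0.630 + 0.016 = 0.023560.
u_2 = 0.023560 × 0.630 + 0.016 = 0.030843.
u_3 = 0.030843 × 0.630 + 0.016 = 0.035431.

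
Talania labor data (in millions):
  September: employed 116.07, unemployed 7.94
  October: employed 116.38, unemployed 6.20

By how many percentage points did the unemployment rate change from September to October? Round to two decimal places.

The unemployment rate changed by −1.34 percentage points.

September: labor force = 116.07 + 7.94 = 124.01; u = 7.94/124.01 = 6.40%.
October: labor force = 116.38 + 6.20 = 122.58; u = 6.20/122.58 = 5.06%.
Change = 5.06% − 6.40% = −1.34 pp.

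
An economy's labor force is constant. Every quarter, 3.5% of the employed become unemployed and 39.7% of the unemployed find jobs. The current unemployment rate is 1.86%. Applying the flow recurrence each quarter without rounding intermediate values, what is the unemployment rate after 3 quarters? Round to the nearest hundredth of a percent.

Unemployment rate after three quarters ≈ 6.96%.

With a fixed labor force, u_{t+1} = u_t + s·(1−u_t) − f·u_t = u_t·(1−s−f) + s.
Here 1−s−f = 0.568 and s = 0.035.
u_1 = 0.018600 × 0.568 + 0.035 = 0.045565.
u_2 = 0.045565 × 0.568 + 0.035 = 0.060881.
u_3 = 0.060881 × 0.568 + 0.035 = 0.069580.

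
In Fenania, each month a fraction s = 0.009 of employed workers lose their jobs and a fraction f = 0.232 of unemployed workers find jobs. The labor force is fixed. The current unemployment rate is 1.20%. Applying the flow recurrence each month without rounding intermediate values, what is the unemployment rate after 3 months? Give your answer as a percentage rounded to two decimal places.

Unemployment rate after three months ≈ 2.63%.

With a fixed labor force, u_{t+1} = u_t + s·(1−u_t) − f·u_t = u_t·(1−s−f) + s.
Here 1−s−f = 0.759 and s = 0.009.
u_1 = 0.012000 × 0.759 + 0.009 = 0.018108.
u_2 = 0.018108 × 0.759 + 0.009 = 0.022744.
u_3 = 0.022744 × 0.759 + 0.009 = 0.026263.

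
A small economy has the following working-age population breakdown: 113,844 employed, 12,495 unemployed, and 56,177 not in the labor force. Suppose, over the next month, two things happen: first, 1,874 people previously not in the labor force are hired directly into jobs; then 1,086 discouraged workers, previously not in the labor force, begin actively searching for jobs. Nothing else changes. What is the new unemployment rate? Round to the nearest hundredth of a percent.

New unemployment rate ≈ 10.50%.

Initially, labor force = 113,844 + 12,495 = 126,339, so u = 12,495/126,339 = 9.89%.
After the first change, employed and labor force both rise by 1,874; unemployed unchanged → E = 115,718, U = 12,495, labor force = 128,213.
After the second change, unemployed and labor force both rise by 1,086 → E = 115,718, U = 13,581, labor force = 129,299.
New unemployment rate = 13,581 / 129,299 = 10.50%.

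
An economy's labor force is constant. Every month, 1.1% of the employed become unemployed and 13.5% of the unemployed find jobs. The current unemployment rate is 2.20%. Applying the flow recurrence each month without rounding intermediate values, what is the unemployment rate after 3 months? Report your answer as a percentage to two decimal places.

With a fixed labor force, u_{t+1} = u_t + s·(1−u_t) − f·u_t = u_t·(1−s−f) + s.
Here 1−s−f = 0.854 and s = 0.011.
u_1 = 0.022000 × 0.854 + 0.011 = 0.029788.
u_2 = 0.029788 × 0.854 + 0.011 = 0.036439.
u_3 = 0.036439 × 0.854 + 0.011 = 0.042119.

Unemployment rate after three months ≈ 4.21%.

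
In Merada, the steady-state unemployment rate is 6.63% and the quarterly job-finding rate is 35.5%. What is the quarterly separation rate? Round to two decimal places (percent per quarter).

From u* = s/(s+f): s = u·f/(1−u).
s = 0.0663 × 35.5 / (1 − 0.0663) = 2.3537 / 0.9337 ≈ 2.52% per quarter.

Separation rate ≈ 2.52% per quarter.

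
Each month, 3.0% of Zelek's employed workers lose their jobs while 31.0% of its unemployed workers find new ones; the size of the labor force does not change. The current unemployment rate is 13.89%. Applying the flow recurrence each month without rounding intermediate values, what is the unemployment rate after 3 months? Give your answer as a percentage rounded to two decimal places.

Unemployment rate after three months ≈ 10.28%.

With a fixed labor force, u_{t+1} = u_t + s·(1−u_t) − f·u_t = u_t·(1−s−f) + s.
Here 1−s−f = 0.660 and s = 0.030.
u_1 = 0.138900 × 0.660 + 0.030 = 0.121674.
u_2 = 0.121674 × 0.660 + 0.030 = 0.110305.
u_3 = 0.110305 × 0.660 + 0.030 = 0.102801.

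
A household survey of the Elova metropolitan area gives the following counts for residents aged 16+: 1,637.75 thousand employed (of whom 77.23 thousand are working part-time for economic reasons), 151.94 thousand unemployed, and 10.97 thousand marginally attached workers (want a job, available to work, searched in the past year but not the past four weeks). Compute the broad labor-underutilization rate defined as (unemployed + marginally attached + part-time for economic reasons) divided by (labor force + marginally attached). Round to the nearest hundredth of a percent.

Labor force = 1,637.75 + 151.94 = 1,789.69 thousand.
Numerator = 151.94 + 10.97 + 77.23 = 240.14 thousand.
Denominator = 1,789.69 + 10.97 = 1,800.66 thousand.
Broad rate = 240.14 / 1,800.66 = 13.34%.

Broad underutilization rate ≈ 13.34%.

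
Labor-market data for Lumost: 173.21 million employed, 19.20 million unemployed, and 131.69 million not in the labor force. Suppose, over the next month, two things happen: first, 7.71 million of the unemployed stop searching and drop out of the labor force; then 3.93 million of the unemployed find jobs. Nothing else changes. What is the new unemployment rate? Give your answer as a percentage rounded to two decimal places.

Initially, labor force = 173.21 + 19.20 = 192.41 million, so u = 19.20/192.41 = 9.98%.
After the first change, unemployed and labor force both fall by 7.71 → E = 173.21, U = 11.49, labor force = 184.70 million.
After the second change, unemployed falls and employed rises by 3.93; labor force unchanged → E = 177.14, U = 7.56, labor force = 184.70 million.
New unemployment rate = 7.56 / 184.70 = 4.09%.

New unemployment rate ≈ 4.09%.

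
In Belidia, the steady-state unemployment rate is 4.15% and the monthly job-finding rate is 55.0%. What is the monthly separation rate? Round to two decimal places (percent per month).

From u* = s/(s+f): s = u·f/(1−u).
s = 0.0415 × 55.0 / (1 − 0.0415) = 2.2825 / 0.9585 ≈ 2.38% per month.

Separation rate ≈ 2.38% per month.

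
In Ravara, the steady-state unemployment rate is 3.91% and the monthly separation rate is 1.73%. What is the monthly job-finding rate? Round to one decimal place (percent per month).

Job-finding rate ≈ 42.5% per month.

From u* = s/(s+f): f = s·(1−u)/u.
f = 1.73 × (1 − 0.0391) / 0.0391 = 1.6624 / 0.0391 ≈ 42.5% per month.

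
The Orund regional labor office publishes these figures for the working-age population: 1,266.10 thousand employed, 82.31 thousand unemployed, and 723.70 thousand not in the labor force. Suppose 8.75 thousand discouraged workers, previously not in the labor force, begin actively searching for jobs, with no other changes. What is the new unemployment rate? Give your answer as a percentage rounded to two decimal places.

Initially, labor force = 1,266.10 + 82.31 = 1,348.41 thousand, so u = 82.31/1,348.41 = 6.10%.
After the change, unemployed and labor force both rise by 8.75 → E = 1,266.10, U = 91.06, labor force = 1,357.16 thousand.
New unemployment rate = 91.06 / 1,357.16 = 6.71%.

New unemployment rate ≈ 6.71%.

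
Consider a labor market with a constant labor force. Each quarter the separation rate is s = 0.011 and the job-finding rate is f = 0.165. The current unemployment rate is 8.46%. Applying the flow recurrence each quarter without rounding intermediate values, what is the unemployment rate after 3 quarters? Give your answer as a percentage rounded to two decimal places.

With a fixed labor force, u_{t+1} = u_t + s·(1−u_t) − f·u_t = u_t·(1−s−f) + s.
Here 1−s−f = 0.824 and s = 0.011.
u_1 = 0.084600 × 0.824 + 0.011 = 0.080710.
u_2 = 0.080710 × 0.824 + 0.011 = 0.077505.
u_3 = 0.077505 × 0.824 + 0.011 = 0.074864.

Unemployment rate after three quarters ≈ 7.49%.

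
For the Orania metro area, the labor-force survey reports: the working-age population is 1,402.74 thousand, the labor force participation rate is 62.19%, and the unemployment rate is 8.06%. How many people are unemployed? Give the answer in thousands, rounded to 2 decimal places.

Labor force = 0.6219 × 1,402.74 = 872.36 thousand.
Unemployed = 0.0806 × 872.36 ≈ 70.31 thousand.

About 70.31 thousand are unemployed.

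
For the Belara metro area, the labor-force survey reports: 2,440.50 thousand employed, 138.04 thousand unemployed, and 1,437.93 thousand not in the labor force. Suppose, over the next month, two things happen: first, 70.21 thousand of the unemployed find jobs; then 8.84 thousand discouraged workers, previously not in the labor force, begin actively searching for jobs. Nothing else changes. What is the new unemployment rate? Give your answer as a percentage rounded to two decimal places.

New unemployment rate ≈ 2.96%.

Initially, labor force = 2,440.50 + 138.04 = 2,578.54 thousand, so u = 138.04/2,578.54 = 5.35%.
After the first change, unemployed falls and employed rises by 70.21; labor force unchanged → E = 2,510.71, U = 67.83, labor force = 2,578.54 thousand.
After the second change, unemployed and labor force both rise by 8.84 → E = 2,510.71, U = 76.67, labor force = 2,587.38 thousand.
New unemployment rate = 76.67 / 2,587.38 = 2.96%.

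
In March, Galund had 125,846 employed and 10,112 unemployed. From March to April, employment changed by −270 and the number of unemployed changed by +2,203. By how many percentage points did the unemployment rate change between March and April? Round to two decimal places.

The unemployment rate changed by +1.49 percentage points.

March: labor force = 125,846 + 10,112 = 135,958; u = 10,112/135,958 = 7.44%.
April: labor force = 125,576 + 12,315 = 137,891; u = 12,315/137,891 = 8.93%.
Change = 8.93% − 7.44% = +1.49 pp.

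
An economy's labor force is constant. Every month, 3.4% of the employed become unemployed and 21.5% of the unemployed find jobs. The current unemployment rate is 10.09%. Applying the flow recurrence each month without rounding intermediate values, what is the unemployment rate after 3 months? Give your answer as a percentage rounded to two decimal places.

Unemployment rate after three months ≈ 12.14%.

With a fixed labor force, u_{t+1} = u_t + s·(1−u_t) − f·u_t = u_t·(1−s−f) + s.
Here 1−s−f = 0.751 and s = 0.034.
u_1 = 0.100900 × 0.751 + 0.034 = 0.109776.
u_2 = 0.109776 × 0.751 + 0.034 = 0.116442.
u_3 = 0.116442 × 0.751 + 0.034 = 0.121448.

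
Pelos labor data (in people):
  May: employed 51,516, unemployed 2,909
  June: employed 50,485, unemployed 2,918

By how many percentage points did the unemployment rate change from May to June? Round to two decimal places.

The unemployment rate changed by +0.12 percentage points.

May: labor force = 51,516 + 2,909 = 54,425; u = 2,909/54,425 = 5.34%.
June: labor force = 50,485 + 2,918 = 53,403; u = 2,918/53,403 = 5.46%.
Change = 5.46% − 5.34% = +0.12 pp.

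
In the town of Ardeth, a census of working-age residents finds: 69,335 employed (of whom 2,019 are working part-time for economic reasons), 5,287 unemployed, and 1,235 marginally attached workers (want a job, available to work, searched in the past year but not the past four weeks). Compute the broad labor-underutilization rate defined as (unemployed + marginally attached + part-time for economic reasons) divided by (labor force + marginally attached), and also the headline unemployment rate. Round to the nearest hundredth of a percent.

Broad underutilization rate ≈ 11.26%; headline unemployment rate ≈ 7.09%.

Labor force = 69,335 + 5,287 = 74,622.
Numerator = 5,287 + 1,235 + 2,019 = 8,541.
Denominator = 74,622 + 1,235 = 75,857.
Broad rate = 8,541 / 75,857 = 11.26%.
Headline unemployment rate = 5,287 / 74,622 = 7.09%.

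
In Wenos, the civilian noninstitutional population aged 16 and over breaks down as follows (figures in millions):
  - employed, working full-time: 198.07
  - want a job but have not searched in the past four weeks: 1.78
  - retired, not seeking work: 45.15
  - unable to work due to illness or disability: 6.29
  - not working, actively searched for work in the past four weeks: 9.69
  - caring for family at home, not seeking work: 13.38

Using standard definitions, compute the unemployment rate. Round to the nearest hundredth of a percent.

Employed = 198.07 million.
Unemployed = 9.69 million.
Labor force = 198.07 + 9.69 = 207.76 million.
Unemployment rate = 9.69 / 207.76 = 4.66%.

Unemployment rate ≈ 4.66%.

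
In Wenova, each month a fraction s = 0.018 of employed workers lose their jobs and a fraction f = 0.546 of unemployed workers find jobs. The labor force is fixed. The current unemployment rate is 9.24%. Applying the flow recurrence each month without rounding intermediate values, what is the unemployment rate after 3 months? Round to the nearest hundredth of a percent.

With a fixed labor force, u_{t+1} = u_t + s·(1−u_t) − f·u_t = u_t·(1−s−f) + s.
Here 1−s−f = 0.436 and s = 0.018.
u_1 = 0.092400 × 0.436 + 0.018 = 0.058286.
u_2 = 0.058286 × 0.436 + 0.018 = 0.043413.
u_3 = 0.043413 × 0.436 + 0.018 = 0.036928.

Unemployment rate after three months ≈ 3.69%.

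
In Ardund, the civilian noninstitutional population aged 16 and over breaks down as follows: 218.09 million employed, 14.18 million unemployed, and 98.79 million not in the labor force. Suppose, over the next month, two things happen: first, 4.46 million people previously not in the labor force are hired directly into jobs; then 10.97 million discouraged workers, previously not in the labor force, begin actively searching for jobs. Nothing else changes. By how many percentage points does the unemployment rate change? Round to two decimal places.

The unemployment rate changes by +4.05 percentage points.

Initially, labor force = 218.09 + 14.18 = 232.27 million, so u = 14.18/232.27 = 6.10%.
After the first change, employed and labor force both rise by 4.46; unemployed unchanged → E = 222.55, U = 14.18, labor force = 236.73 million.
After the second change, unemployed and labor force both rise by 10.97 → E = 222.55, U = 25.15, labor force = 247.70 million.
New unemployment rate = 25.15 / 247.70 = 10.15%.
Change = 10.15% − 6.10% = +4.05 percentage points.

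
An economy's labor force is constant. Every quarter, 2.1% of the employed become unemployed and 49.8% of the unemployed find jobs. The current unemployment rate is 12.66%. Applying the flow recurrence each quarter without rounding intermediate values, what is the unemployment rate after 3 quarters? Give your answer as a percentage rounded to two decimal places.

Unemployment rate after three quarters ≈ 5.00%.

With a fixed labor force, u_{t+1} = u_t + s·(1−u_t) − f·u_t = u_t·(1−s−f) + s.
Here 1−s−f = 0.481 and s = 0.021.
u_1 = 0.126600 × 0.481 + 0.021 = 0.081895.
u_2 = 0.081895 × 0.481 + 0.021 = 0.060391.
u_3 = 0.060391 × 0.481 + 0.021 = 0.050048.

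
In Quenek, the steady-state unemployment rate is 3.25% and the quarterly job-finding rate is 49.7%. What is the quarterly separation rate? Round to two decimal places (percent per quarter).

Separation rate ≈ 1.67% per quarter.

From u* = s/(s+f): s = u·f/(1−u).
s = 0.0325 × 49.7 / (1 − 0.0325) = 1.6153 / 0.9675 ≈ 1.67% per quarter.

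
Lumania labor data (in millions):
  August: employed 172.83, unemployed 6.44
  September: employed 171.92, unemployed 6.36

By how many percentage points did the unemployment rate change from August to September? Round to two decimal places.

The unemployment rate changed by −0.02 percentage points.

August: labor force = 172.83 + 6.44 = 179.27; u = 6.44/179.27 = 3.59%.
September: labor force = 171.92 + 6.36 = 178.28; u = 6.36/178.28 = 3.57%.
Change = 3.57% − 3.59% = −0.02 pp.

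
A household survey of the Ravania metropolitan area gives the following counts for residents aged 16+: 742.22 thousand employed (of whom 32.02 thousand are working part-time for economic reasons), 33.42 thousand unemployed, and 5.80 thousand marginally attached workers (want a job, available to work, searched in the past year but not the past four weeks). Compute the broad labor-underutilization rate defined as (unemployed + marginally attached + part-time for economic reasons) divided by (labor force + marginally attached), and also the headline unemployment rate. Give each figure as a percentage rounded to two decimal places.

Broad underutilization rate ≈ 9.12%; headline unemployment rate ≈ 4.31%.

Labor force = 742.22 + 33.42 = 775.64 thousand.
Numerator = 33.42 + 5.80 + 32.02 = 71.24 thousand.
Denominator = 775.64 + 5.80 = 781.44 thousand.
Broad rate = 71.24 / 781.44 = 9.12%.
Headline unemployment rate = 33.42 / 775.64 = 4.31%.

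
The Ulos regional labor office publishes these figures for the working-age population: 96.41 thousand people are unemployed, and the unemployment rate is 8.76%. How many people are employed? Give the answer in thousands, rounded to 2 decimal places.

About 1,004.16 thousand are employed.

Labor force = U / u = 96.41 / 0.0876 ≈ 1,100.57 thousand.
Employed = labor force − unemployed = 1,100.57 − 96.41 = 1,004.16 thousand.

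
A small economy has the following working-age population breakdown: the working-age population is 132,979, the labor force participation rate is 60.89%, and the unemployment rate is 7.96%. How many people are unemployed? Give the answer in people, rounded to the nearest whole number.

About 6,445 are unemployed.

Labor force = 0.6089 × 132,979 = 80,971.
Unemployed = 0.0796 × 80,971 ≈ 6,445.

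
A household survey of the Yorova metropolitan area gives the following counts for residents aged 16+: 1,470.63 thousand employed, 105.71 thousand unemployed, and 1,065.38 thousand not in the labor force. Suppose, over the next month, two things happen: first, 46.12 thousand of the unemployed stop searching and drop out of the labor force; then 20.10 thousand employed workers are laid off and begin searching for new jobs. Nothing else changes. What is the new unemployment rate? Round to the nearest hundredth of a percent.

New unemployment rate ≈ 5.21%.

Initially, labor force = 1,470.63 + 105.71 = 1,576.34 thousand, so u = 105.71/1,576.34 = 6.71%.
After the first change, unemployed and labor force both fall by 46.12 → E = 1,470.63, U = 59.59, labor force = 1,530.22 thousand.
After the second change, employed falls and unemployed rises by 20.10; labor force unchanged → E = 1,450.53, U = 79.69, labor force = 1,530.22 thousand.
New unemployment rate = 79.69 / 1,530.22 = 5.21%.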